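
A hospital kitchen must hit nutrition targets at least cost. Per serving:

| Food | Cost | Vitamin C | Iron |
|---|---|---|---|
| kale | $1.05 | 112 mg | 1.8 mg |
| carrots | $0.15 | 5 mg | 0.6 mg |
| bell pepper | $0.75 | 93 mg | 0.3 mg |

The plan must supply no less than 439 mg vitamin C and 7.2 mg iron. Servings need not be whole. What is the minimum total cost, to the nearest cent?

$4.14

kale only: max(439/112, 7.2/1.8) = 4 servings → $4.20.
carrots only: max(439/5, 7.2/0.6) = 87.8 servings → $13.17.
bell pepper only: max(439/93, 7.2/0.3) = 24 servings → $18.00.
kale + carrots with both tight: 3.907 servings and 0.2784 servings → $4.14.
kale + bell pepper: the both-tight solution has a negative serving — not a feasible corner.
carrots + bell pepper with both tight: 9.906 servings and 4.188 servings → $4.63.
Cheapest feasible corner: $4.14.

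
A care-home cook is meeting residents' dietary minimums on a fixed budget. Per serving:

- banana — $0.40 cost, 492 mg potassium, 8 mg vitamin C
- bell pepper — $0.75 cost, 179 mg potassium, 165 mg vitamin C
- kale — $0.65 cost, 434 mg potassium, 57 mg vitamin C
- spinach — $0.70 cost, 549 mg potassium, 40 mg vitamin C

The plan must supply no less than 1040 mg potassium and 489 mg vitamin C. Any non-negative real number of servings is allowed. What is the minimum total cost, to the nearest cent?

$2.61

This is a tiny linear program; its minimum lies at a vertex of the feasible set. List the vertices and price them.
banana only: max(1040/492, 489/8) = 61.12 servings → $24.45.
bell pepper only: max(1040/179, 489/165) = 5.81 servings → $4.36.
kale only: max(1040/434, 489/57) = 8.579 servings → $5.58.
spinach only: max(1040/549, 489/40) = 12.22 servings → $8.56.
banana + bell pepper with both tight: 1.054 servings and 2.913 servings → $2.61.
banana + kale: the both-tight solution has a negative serving — not a feasible corner.
banana + spinach: the both-tight solution has a negative serving — not a feasible corner.
bell pepper + kale with both tight: 2.491 servings and 1.369 servings → $2.76.
bell pepper + spinach with both tight: 2.719 servings and 1.008 servings → $2.74.
kale + spinach: intersection lies outside the first quadrant.
Cheapest feasible corner: $2.61.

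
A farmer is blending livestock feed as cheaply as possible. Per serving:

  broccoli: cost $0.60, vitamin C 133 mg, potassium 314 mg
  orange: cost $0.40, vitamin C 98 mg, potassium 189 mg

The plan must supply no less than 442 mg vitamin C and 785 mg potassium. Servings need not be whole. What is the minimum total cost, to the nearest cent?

At the optimum either one food covers both requirements or two foods hit both targets exactly; no other combination can be cheaper.
broccoli only: max(442/133, 785/314) = 3.323 servings → $1.99.
orange only: max(442/98, 785/189) = 4.51 servings → $1.80.
broccoli + orange: intersection lies outside the first quadrant.
So the least-cost plan costs $1.80.

$1.80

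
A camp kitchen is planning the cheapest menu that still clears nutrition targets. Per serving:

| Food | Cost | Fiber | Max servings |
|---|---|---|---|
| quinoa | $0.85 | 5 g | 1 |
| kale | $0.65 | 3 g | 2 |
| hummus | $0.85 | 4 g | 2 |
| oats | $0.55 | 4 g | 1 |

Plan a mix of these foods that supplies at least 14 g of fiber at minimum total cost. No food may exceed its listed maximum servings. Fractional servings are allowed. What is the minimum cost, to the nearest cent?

$2.46

Cost per g of fiber: oats $0.1375, quinoa $0.1700, hummus $0.2125, kale $0.2167.
Take 1 serving of oats: +4.0 g fiber for $0.55 (total $0.55, still need 10.0 g).
Take 1 serving of quinoa: +5.0 g fiber for $0.85 (total $1.40, still need 5.0 g).
Take 1.25 servings of hummus: +5.0 g fiber for $1.06 (total $2.46, still need 0.0 g).
Filling from the cheapest source first is optimal under one linear minimum: $2.46.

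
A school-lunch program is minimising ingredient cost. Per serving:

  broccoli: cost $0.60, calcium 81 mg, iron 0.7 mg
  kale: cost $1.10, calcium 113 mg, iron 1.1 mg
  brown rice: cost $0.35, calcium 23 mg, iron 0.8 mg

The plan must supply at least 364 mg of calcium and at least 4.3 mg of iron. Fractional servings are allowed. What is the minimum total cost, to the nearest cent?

$3.04

A basic optimal solution has at most two foods positive. Try each food alone and each pair with both targets met exactly.
broccoli only: max(364/81, 4.3/0.7) = 6.143 servings → $3.69.
kale only: max(364/113, 4.3/1.1) = 3.909 servings → $4.30.
brown rice only: max(364/23, 4.3/0.8) = 15.83 servings → $5.54.
broccoli + kale: intersection lies outside the first quadrant.
broccoli + brown rice with both tight: 3.949 servings and 1.92 servings → $3.04.
kale + brown rice with both tight: 2.954 servings and 1.313 servings → $3.71.
The minimum over all feasible corners is $3.04.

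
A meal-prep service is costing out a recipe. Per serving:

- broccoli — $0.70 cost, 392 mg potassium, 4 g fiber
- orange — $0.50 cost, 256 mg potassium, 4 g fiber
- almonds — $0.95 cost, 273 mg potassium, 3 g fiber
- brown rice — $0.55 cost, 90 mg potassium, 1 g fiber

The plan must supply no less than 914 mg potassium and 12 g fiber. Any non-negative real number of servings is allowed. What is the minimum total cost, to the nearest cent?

An LP optimum is at a vertex; with two nutrient constraints at most two foods are used. Check each candidate.
broccoli only: max(914/392, 12/4) = 3 servings → $2.10.
orange only: max(914/256, 12/4) = 3.57 servings → $1.79.
almonds only: max(914/273, 12/3) = 4 servings → $3.80.
brown rice only: max(914/90, 12/1) = 12 servings → $6.60.
broccoli + orange with both tight: 1.074 servings and 1.926 servings → $1.71.
broccoli + almonds with both targets exact would need a negative amount; discard.
broccoli + brown rice with both targets exact would need a negative amount; discard.
orange + almonds with both tight: 1.648 servings and 1.802 servings → $2.54.
orange + brown rice with both tight: 1.596 servings and 5.615 servings → $3.89.
almonds + brown rice: intersection lies outside the first quadrant.
Cheapest feasible corner: $1.71.

$1.71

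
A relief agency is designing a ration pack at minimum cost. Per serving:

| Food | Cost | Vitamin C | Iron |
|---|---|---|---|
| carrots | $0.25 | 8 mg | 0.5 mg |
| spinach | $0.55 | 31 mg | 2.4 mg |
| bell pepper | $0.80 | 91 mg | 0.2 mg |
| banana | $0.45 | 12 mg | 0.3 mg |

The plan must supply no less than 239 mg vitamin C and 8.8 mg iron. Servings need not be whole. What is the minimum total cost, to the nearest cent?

With two linear requirements the optimum uses one or two foods; enumerate the corners.
carrots only: max(239/8, 8.8/0.5) = 29.88 servings → $7.47.
spinach only: max(239/31, 8.8/2.4) = 7.71 servings → $4.24.
bell pepper only: max(239/91, 8.8/0.2) = 44 servings → $35.20.
banana only: max(239/12, 8.8/0.3) = 29.33 servings → $13.20.
carrots + spinach: the both-tight solution has a negative serving — not a feasible corner.
carrots + bell pepper with both tight: 17.15 servings and 1.118 servings → $5.18.
carrots + banana with both tight: 9.417 servings and 13.64 servings → $8.49.
spinach + bell pepper with both tight: 3.549 servings and 1.418 servings → $3.09.
spinach + banana with both tight: 1.738 servings and 15.43 servings → $7.90.
bell pepper + banana: intersection lies outside the first quadrant.
Cheapest feasible corner: $3.09.

$3.09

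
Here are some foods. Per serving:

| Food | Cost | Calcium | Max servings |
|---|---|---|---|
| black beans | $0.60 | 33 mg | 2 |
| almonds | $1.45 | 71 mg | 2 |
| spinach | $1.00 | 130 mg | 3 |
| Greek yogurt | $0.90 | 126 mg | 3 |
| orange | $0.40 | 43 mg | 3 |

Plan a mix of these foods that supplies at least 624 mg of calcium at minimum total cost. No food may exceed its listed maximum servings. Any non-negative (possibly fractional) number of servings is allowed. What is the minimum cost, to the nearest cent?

Cost per mg of calcium: Greek yogurt $0.0071, spinach $0.0077, orange $0.0093, black beans $0.0182, almonds $0.0204.
Take 3 servings of Greek yogurt: +378.0 mg calcium for $2.70 (total $2.70, still need 246.0 mg).
Take 1.892 servings of spinach: +246.0 mg calcium for $1.89 (total $4.59, still need 0.0 mg).
Filling from the cheapest source first is optimal under one linear minimum: $4.59.

$4.59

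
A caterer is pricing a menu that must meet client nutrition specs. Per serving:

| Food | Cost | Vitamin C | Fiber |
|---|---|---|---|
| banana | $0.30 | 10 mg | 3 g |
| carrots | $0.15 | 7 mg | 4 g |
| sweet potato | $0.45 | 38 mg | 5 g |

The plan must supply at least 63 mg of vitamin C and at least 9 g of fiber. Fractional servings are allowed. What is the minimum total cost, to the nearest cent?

Minimising a linear cost over {vitamin C ≥ 63, fiber ≥ 9, servings ≥ 0} — the optimum is at a vertex, using one or two foods.
banana only: max(63/10, 9/3) = 6.3 servings → $1.89.
carrots only: max(63/7, 9/4) = 9 servings → $1.35.
sweet potato only: max(63/38, 9/5) = 1.8 servings → $0.81.
banana + carrots with both targets exact would need a negative amount; discard.
banana + sweet potato with both tight: 0.4219 servings and 1.547 servings → $0.82.
carrots + sweet potato with both tight: 0.2308 servings and 1.615 servings → $0.76.
Cheapest feasible corner: $0.76.

$0.76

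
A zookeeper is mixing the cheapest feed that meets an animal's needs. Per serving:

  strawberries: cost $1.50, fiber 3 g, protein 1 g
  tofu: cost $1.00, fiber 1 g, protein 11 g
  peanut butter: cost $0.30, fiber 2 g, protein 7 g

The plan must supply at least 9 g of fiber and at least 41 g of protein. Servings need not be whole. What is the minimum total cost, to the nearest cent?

This is a tiny linear program; its minimum lies at a vertex of the feasible set. List the vertices and price them.
strawberries only: max(9/3, 41/1) = 41 servings → $61.50.
tofu only: max(9/1, 41/11) = 9 servings → $9.00.
peanut butter only: max(9/2, 41/7) = 5.857 servings → $1.76.
strawberries + tofu with both tight: 1.812 servings and 3.562 servings → $6.28.
strawberries + peanut butter with both targets exact would need a negative amount; discard.
tofu + peanut butter with both tight: 1.267 servings and 3.867 servings → $2.43.
Cheapest feasible corner: $1.76.

$1.76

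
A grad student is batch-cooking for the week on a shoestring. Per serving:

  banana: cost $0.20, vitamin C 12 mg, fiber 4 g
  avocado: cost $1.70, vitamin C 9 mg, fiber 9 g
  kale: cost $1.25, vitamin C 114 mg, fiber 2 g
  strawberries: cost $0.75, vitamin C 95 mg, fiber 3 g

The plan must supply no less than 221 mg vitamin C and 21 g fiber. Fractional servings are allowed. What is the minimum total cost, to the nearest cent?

$2.15

The cheapest plan sits at a corner of the feasible region — with two constraints it uses at most two foods.
banana only: max(221/12, 21/4) = 18.42 servings → $3.68.
avocado only: max(221/9, 21/9) = 24.56 servings → $41.74.
kale only: max(221/114, 21/2) = 10.5 servings → $13.12.
strawberries only: max(221/95, 21/3) = 7 servings → $5.25.
banana + avocado: intersection lies outside the first quadrant.
banana + kale with both tight: 4.519 servings and 1.463 servings → $2.73.
banana + strawberries with both tight: 3.872 servings and 1.837 servings → $2.15.
avocado + kale with both tight: 1.937 servings and 1.786 servings → $5.52.
avocado + strawberries with both tight: 1.609 servings and 2.174 servings → $4.37.
kale + strawberries: the both-tight solution has a negative serving — not a feasible corner.
Cheapest feasible corner: $2.15.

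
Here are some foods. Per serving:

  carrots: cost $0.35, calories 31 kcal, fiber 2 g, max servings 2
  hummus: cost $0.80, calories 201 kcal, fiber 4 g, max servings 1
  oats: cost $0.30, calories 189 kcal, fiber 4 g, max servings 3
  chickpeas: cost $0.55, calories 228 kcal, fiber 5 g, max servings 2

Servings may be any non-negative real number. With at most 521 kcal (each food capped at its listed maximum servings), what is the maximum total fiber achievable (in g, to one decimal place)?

14.1 g

Fiber per kcal: carrots 0.06452, chickpeas 0.02193, oats 0.02116, hummus 0.0199.
Take 2 servings of carrots: uses 62 kcal, +4.0 g fiber (running total 4.0 g).
Take 2 servings of chickpeas: uses 456 kcal, +10.0 g fiber (running total 14.0 g).
Take 0.01587 servings of oats: uses 3 kcal, +0.1 g fiber (running total 14.1 g).
Filling greedily by fiber-per-kcal is optimal for one linear limit, giving 14.1 g.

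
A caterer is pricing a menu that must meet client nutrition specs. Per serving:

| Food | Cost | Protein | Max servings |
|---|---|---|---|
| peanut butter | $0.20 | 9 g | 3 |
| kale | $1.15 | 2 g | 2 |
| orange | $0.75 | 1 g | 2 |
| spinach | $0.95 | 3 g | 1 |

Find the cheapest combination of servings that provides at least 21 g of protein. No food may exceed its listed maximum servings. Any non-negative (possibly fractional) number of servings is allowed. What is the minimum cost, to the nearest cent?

Cost per g of protein: peanut butter $0.0222, spinach $0.3167, kale $0.5750, orange $0.7500.
Take 2.333 servings of peanut butter: +21.0 g protein for $0.47 (total $0.47, still need 0.0 g).
Filling from the cheapest source first is optimal under one linear minimum: $0.47.

$0.47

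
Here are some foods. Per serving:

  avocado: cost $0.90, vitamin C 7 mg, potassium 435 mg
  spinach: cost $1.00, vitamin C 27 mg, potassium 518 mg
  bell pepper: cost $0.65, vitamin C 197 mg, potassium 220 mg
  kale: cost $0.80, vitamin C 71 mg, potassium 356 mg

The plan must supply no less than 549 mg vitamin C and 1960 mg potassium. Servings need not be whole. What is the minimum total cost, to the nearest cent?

$4.33

A basic optimal solution has at most two foods positive. Try each food alone and each pair with both targets met exactly.
avocado only: max(549/7, 1960/435) = 78.43 servings → $70.59.
spinach only: max(549/27, 1960/518) = 20.33 servings → $20.33.
bell pepper only: max(549/197, 1960/220) = 8.909 servings → $5.79.
kale only: max(549/71, 1960/356) = 7.732 servings → $6.19.
avocado + spinach: intersection lies outside the first quadrant.
avocado + bell pepper with both tight: 3.153 servings and 2.675 servings → $4.58.
avocado + kale: the both-tight solution has a negative serving — not a feasible corner.
spinach + bell pepper with both tight: 2.761 servings and 2.408 servings → $4.33.
spinach + kale: the both-tight solution has a negative serving — not a feasible corner.
bell pepper + kale with both tight: 1.033 servings and 4.868 servings → $4.57.
The minimum over all feasible corners is $4.33.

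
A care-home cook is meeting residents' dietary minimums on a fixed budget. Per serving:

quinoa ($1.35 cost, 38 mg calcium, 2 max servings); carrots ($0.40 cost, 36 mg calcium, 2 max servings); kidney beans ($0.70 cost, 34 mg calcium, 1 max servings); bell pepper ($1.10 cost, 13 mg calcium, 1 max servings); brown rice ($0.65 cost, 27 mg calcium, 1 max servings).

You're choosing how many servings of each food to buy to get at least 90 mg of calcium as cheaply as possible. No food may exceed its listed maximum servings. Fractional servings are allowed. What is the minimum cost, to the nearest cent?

$1.17

Cost per mg of calcium: carrots $0.0111, kidney beans $0.0206, brown rice $0.0241, quinoa $0.0355, bell pepper $0.0846.
Take 2 servings of carrots: +72.0 mg calcium for $0.80 (total $0.80, still need 18.0 mg).
Take 0.5294 servings of kidney beans: +18.0 mg calcium for $0.37 (total $1.17, still need 0.0 mg).
Filling from the cheapest source first is optimal under one linear minimum: $1.17.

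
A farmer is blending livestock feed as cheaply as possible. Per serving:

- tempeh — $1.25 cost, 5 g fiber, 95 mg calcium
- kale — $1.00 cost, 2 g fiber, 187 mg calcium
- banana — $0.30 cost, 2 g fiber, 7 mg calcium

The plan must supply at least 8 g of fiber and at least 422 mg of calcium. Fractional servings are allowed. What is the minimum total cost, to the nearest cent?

$2.73

Two binding constraints pin down two serving amounts, so the optimal mix uses at most two foods. The candidates are each food alone (scaled to the tighter of fiber/calcium) and each pair with both constraints tight.
tempeh only: max(8/5, 422/95) = 4.442 servings → $5.55.
kale only: max(8/2, 422/187) = 4 servings → $4.00.
banana only: max(8/2, 422/7) = 60.29 servings → $18.09.
tempeh + kale with both tight: 0.8752 servings and 1.812 servings → $2.91.
tempeh + banana with both targets exact would need a negative amount; discard.
kale + banana with both tight: 2.189 servings and 1.811 servings → $2.73.
The minimum over all feasible corners is $2.73.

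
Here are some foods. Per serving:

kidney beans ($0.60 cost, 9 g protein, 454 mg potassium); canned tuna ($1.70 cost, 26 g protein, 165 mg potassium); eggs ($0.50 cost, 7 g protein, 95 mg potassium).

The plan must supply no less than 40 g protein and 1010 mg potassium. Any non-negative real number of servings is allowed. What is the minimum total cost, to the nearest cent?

A basic optimal solution has at most two foods positive. Try each food alone and each pair with both targets met exactly.
kidney beans only: max(40/9, 1010/454) = 4.444 servings → $2.67.
canned tuna only: max(40/26, 1010/165) = 6.121 servings → $10.41.
eggs only: max(40/7, 1010/95) = 10.63 servings → $5.32.
kidney beans + canned tuna with both tight: 1.905 servings and 0.879 servings → $2.64.
kidney beans + eggs with both tight: 1.408 servings and 3.904 servings → $2.80.
canned tuna + eggs with both targets exact would need a negative amount; discard.
Cheapest feasible corner: $2.64.

$2.64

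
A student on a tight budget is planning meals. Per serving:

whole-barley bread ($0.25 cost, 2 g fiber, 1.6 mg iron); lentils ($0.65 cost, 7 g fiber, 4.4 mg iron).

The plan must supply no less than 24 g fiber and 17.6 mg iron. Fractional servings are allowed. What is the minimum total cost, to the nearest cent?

Compare the cost at each extreme point of the feasible region.
whole-barley bread only: max(24/2, 17.6/1.6) = 12 servings → $3.00.
lentils only: max(24/7, 17.6/4.4) = 4 servings → $2.60.
whole-barley bread + lentils with both tight: 7.333 servings and 1.333 servings → $2.70.
The minimum over all feasible corners is $2.60.

$2.60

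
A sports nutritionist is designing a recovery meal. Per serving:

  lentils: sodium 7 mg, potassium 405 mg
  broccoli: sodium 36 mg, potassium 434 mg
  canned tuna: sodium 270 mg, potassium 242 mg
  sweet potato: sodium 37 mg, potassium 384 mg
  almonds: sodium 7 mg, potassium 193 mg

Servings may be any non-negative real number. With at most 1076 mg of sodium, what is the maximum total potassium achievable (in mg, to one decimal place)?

62254.3 mg

Potassium per mg sodium: lentils 57.86, almonds 27.57, broccoli 12.06, sweet potato 10.38, canned tuna 0.8963.
With no serving limits, spend the whole sodium allowance on lentils: 1076 mg / 7 mg × 405 mg = 62254.3 mg.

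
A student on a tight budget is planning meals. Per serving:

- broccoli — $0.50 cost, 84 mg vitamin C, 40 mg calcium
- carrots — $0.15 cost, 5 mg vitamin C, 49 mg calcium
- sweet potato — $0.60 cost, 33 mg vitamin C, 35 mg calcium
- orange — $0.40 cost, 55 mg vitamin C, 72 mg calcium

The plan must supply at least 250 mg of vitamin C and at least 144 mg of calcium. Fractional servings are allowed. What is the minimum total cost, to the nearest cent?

$1.53

At the optimum either one food covers both requirements or two foods hit both targets exactly; no other combination can be cheaper.
broccoli only: max(250/84, 144/40) = 3.6 servings → $1.80.
carrots only: max(250/5, 144/49) = 50 servings → $7.50.
sweet potato only: max(250/33, 144/35) = 7.576 servings → $4.55.
orange only: max(250/55, 144/72) = 4.545 servings → $1.82.
broccoli + carrots with both tight: 2.944 servings and 0.5352 servings → $1.55.
broccoli + sweet potato with both tight: 2.468 servings and 1.294 servings → $2.01.
broccoli + orange with both tight: 2.62 servings and 0.5447 servings → $1.53.
carrots + sweet potato with both targets exact would need a negative amount; discard.
carrots + orange with both targets exact would need a negative amount; discard.
sweet potato + orange: the both-tight solution has a negative serving — not a feasible corner.
So the least-cost plan costs $1.53.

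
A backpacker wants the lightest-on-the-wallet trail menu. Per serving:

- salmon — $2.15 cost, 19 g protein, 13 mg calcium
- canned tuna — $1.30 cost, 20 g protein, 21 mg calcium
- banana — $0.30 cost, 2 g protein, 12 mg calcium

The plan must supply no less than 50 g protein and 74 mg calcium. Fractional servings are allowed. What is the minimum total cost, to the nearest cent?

$3.62

Minimising a linear cost over {protein ≥ 50, calcium ≥ 74, servings ≥ 0} — the optimum is at a vertex, using one or two foods.
salmon only: max(50/19, 74/13) = 5.692 servings → $12.24.
canned tuna only: max(50/20, 74/21) = 3.524 servings → $4.58.
banana only: max(50/2, 74/12) = 25 servings → $7.50.
salmon + canned tuna: the both-tight solution has a negative serving — not a feasible corner.
salmon + banana with both tight: 2.238 servings and 3.743 servings → $5.93.
canned tuna + banana with both tight: 2.283 servings and 2.172 servings → $3.62.
So the least-cost plan costs $3.62.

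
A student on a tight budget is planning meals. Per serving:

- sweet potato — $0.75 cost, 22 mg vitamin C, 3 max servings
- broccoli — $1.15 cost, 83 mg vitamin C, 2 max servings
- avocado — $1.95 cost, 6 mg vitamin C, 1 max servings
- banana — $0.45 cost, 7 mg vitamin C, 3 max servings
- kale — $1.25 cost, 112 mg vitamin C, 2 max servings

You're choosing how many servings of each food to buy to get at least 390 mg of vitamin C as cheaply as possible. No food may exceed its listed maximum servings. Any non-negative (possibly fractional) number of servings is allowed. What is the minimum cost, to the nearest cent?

Cost per mg of vitamin C: kale $0.0112, broccoli $0.0139, sweet potato $0.0341, banana $0.0643, avocado $0.3250.
Take 2 servings of kale: +224.0 mg vitamin C for $2.50 (total $2.50, still need 166.0 mg).
Take 2 servings of broccoli: +166.0 mg vitamin C for $2.30 (total $4.80, still need 0.0 mg).
Filling from the cheapest source first is optimal under one linear minimum: $4.80.

$4.80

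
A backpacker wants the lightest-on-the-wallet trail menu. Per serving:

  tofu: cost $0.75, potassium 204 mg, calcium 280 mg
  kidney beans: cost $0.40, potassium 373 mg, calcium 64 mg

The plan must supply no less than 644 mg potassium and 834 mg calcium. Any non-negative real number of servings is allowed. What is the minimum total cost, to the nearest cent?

$2.26

Compare the cost at each extreme point of the feasible region.
tofu only: max(644/204, 834/280) = 3.157 servings → $2.37.
kidney beans only: max(644/373, 834/64) = 13.03 servings → $5.21.
tofu + kidney beans with both tight: 2.953 servings and 0.1114 servings → $2.26.
So the least-cost plan costs $2.26.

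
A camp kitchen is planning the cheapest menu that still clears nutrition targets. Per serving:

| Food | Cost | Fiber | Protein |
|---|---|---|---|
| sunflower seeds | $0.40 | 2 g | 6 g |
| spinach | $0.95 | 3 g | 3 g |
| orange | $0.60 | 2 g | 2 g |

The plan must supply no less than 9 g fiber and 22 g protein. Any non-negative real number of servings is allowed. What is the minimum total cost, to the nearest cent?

Minimising a linear cost over {fiber ≥ 9, protein ≥ 22, servings ≥ 0} — the optimum is at a vertex, using one or two foods.
sunflower seeds only: max(9/2, 22/6) = 4.5 servings → $1.80.
spinach only: max(9/3, 22/3) = 7.333 servings → $6.97.
orange only: max(9/2, 22/2) = 11 servings → $6.60.
sunflower seeds + spinach with both tight: 3.25 servings and 0.8333 servings → $2.09.
sunflower seeds + orange with both tight: 3.25 servings and 1.25 servings → $2.05.
spinach + orange (both tight): parallel constraints — no distinct corner.
The minimum over all feasible corners is $1.80.

$1.80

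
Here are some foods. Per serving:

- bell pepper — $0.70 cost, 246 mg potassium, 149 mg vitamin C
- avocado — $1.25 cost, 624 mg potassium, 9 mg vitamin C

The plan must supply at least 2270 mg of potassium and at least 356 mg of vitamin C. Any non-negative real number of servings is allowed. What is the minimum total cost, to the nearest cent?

The cheapest plan sits at a corner of the feasible region — with two constraints it uses at most two foods.
bell pepper only: max(2270/246, 356/149) = 9.228 servings → $6.46.
avocado only: max(2270/624, 356/9) = 39.56 servings → $49.44.
bell pepper + avocado with both tight: 2.222 servings and 2.762 servings → $5.01.
So the least-cost plan costs $5.01.

$5.01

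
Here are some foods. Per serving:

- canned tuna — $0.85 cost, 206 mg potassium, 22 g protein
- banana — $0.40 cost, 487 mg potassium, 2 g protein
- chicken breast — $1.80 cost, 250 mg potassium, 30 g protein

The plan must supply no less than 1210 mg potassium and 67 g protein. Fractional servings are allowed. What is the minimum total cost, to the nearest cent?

$2.99

For a min-cost LP with two ≥-constraints, a basic feasible solution has at most two positive variables.
canned tuna only: max(1210/206, 67/22) = 5.874 servings → $4.99.
banana only: max(1210/487, 67/2) = 33.5 servings → $13.40.
chicken breast only: max(1210/250, 67/30) = 4.84 servings → $8.71.
canned tuna + banana with both tight: 2.932 servings and 1.244 servings → $2.99.
canned tuna + chicken breast: the both-tight solution has a negative serving — not a feasible corner.
banana + chicken breast with both tight: 1.386 servings and 2.141 servings → $4.41.
The minimum over all feasible corners is $2.99.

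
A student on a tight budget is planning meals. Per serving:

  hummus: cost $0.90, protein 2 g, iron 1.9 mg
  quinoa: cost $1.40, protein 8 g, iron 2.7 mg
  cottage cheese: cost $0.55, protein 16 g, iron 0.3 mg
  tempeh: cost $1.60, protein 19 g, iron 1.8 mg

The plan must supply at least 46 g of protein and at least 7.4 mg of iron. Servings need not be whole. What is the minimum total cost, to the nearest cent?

Minimising a linear cost over {protein ≥ 46, iron ≥ 7.4, servings ≥ 0} — the optimum is at a vertex, using one or two foods.
hummus only: max(46/2, 7.4/1.9) = 23 servings → $20.70.
quinoa only: max(46/8, 7.4/2.7) = 5.75 servings → $8.05.
cottage cheese only: max(46/16, 7.4/0.3) = 24.67 servings → $13.57.
tempeh only: max(46/19, 7.4/1.8) = 4.111 servings → $6.58.
hummus + quinoa with both targets exact would need a negative amount; discard.
hummus + cottage cheese with both tight: 3.51 servings and 2.436 servings → $4.50.
hummus + tempeh with both tight: 1.778 servings and 2.234 servings → $5.17.
quinoa + cottage cheese with both tight: 2.564 servings and 1.593 servings → $4.47.
quinoa + tempeh with both tight: 1.566 servings and 1.762 servings → $5.01.
cottage cheese + tempeh: the both-tight solution has a negative serving — not a feasible corner.
Cheapest feasible corner: $4.47.

$4.47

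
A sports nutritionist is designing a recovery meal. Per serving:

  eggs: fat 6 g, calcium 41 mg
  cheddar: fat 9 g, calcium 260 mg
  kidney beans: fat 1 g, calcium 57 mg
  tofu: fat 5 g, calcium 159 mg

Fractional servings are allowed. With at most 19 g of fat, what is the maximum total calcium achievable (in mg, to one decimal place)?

1083.0 mg

Calcium per g fat: kidney beans 57, tofu 31.8, cheddar 28.89, eggs 6.833.
With no serving limits, spend the whole fat allowance on kidney beans: 19 g / 1 g × 57 mg = 1083.0 mg.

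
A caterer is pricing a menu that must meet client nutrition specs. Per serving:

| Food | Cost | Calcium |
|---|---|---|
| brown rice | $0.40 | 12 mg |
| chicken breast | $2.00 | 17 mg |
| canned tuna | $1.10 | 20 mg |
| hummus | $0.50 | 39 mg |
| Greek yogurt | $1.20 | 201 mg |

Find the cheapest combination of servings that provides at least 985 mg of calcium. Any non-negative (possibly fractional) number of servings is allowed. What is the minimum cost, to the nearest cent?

Cost per mg of calcium: Greek yogurt $0.0060, hummus $0.0128, brown rice $0.0333, canned tuna $0.0550, chicken breast $0.1176.
With no serving limits, use only Greek yogurt: 985 mg / 201 mg = 4.9 servings × $1.20 = $5.88.

$5.88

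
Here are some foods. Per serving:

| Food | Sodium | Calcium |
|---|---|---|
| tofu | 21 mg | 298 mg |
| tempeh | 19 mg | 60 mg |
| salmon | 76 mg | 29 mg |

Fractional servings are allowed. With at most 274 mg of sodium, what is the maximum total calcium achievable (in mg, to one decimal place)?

3888.2 mg

Calcium per mg sodium: tofu 14.19, tempeh 3.158, salmon 0.3816.
With no serving limits, spend the whole sodium allowance on tofu: 274 mg / 21 mg × 298 mg = 3888.2 mg.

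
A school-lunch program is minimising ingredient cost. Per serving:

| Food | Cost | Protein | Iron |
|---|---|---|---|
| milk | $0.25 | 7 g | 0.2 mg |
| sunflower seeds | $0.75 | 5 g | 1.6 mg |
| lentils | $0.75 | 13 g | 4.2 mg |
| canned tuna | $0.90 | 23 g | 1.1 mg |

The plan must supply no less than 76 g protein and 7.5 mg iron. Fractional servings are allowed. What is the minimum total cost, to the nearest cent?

$3.11

Compare the cost at each extreme point of the feasible region.
milk only: max(76/7, 7.5/0.2) = 37.5 servings → $9.38.
sunflower seeds only: max(76/5, 7.5/1.6) = 15.2 servings → $11.40.
lentils only: max(76/13, 7.5/4.2) = 5.846 servings → $4.38.
canned tuna only: max(76/23, 7.5/1.1) = 6.818 servings → $6.14.
milk + sunflower seeds with both tight: 8.245 servings and 3.657 servings → $4.80.
milk + lentils with both tight: 8.272 servings and 1.392 servings → $3.11.
milk + canned tuna: intersection lies outside the first quadrant.
sunflower seeds + lentils with both targets exact would need a negative amount; discard.
sunflower seeds + canned tuna with both tight: 2.84 servings and 2.687 servings → $4.55.
lentils + canned tuna with both tight: 1.08 servings and 2.694 servings → $3.23.
The minimum over all feasible corners is $3.11.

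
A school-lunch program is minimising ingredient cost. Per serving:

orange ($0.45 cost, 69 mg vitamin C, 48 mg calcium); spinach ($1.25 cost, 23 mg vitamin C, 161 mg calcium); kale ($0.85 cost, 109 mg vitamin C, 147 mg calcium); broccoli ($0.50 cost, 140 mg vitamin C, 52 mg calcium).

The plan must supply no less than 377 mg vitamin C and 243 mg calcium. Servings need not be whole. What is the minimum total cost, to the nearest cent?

$1.79

Minimising a linear cost over {vitamin C ≥ 377, calcium ≥ 243, servings ≥ 0} — the optimum is at a vertex, using one or two foods.
orange only: max(377/69, 243/48) = 5.464 servings → $2.46.
spinach only: max(377/23, 243/161) = 16.39 servings → $20.49.
kale only: max(377/109, 243/147) = 3.459 servings → $2.94.
broccoli only: max(377/140, 243/52) = 4.673 servings → $2.34.
orange + spinach: intersection lies outside the first quadrant.
orange + kale: the both-tight solution has a negative serving — not a feasible corner.
orange + broccoli with both tight: 4.603 servings and 0.4243 servings → $2.28.
spinach + kale with both targets exact would need a negative amount; discard.
spinach + broccoli with both tight: 0.6754 servings and 2.582 servings → $2.14.
kale + broccoli with both tight: 0.9667 servings and 1.94 servings → $1.79.
The minimum over all feasible corners is $1.79.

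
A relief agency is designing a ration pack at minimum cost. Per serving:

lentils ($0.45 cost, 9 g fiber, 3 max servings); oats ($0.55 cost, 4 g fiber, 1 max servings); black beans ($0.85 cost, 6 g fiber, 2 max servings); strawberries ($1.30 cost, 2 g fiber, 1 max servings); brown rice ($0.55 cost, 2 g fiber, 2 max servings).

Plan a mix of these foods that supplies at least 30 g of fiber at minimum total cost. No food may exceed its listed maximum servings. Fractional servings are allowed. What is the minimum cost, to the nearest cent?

Cost per g of fiber: lentils $0.0500, oats $0.1375, black beans $0.1417, brown rice $0.2750, strawberries $0.6500.
Take 3 servings of lentils: +27.0 g fiber for $1.35 (total $1.35, still need 3.0 g).
Take 0.75 servings of oats: +3.0 g fiber for $0.41 (total $1.76, still need 0.0 g).
Filling from the cheapest source first is optimal under one linear minimum: $1.76.

$1.76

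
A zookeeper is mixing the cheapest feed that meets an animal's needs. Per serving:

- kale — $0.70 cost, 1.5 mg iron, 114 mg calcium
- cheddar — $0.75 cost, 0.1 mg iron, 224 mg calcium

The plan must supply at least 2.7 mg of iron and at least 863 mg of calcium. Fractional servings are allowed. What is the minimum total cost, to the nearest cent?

$3.40

Two binding constraints pin down two serving amounts, so the optimal mix uses at most two foods. The candidates are each food alone (scaled to the tighter of iron/calcium) and each pair with both constraints tight.
kale only: max(2.7/1.5, 863/114) = 7.57 servings → $5.30.
cheddar only: max(2.7/0.1, 863/224) = 27 servings → $20.25.
kale + cheddar with both tight: 1.597 servings and 3.04 servings → $3.40.
The minimum over all feasible corners is $3.40.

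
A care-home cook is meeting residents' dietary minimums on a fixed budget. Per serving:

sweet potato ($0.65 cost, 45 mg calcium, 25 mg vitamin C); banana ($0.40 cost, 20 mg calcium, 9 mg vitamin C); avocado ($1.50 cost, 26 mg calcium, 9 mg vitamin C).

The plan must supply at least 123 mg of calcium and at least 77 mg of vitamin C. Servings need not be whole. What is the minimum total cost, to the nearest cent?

$2.00

An LP optimum is at a vertex; with two nutrient constraints at most two foods are used. Check each candidate.
sweet potato only: max(123/45, 77/25) = 3.08 servings → $2.00.
banana only: max(123/20, 77/9) = 8.556 servings → $3.42.
avocado only: max(123/26, 77/9) = 8.556 servings → $12.83.
sweet potato + banana with both targets exact would need a negative amount; discard.
sweet potato + avocado: the both-tight solution has a negative serving — not a feasible corner.
banana + avocado: the both-tight solution has a negative serving — not a feasible corner.
So the least-cost plan costs $2.00.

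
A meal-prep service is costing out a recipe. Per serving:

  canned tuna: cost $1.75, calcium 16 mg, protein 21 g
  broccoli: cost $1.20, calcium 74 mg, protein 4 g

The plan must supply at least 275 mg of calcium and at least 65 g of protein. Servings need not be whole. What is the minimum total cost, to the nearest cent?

A basic optimal solution has at most two foods positive. Try each food alone and each pair with both targets met exactly.
canned tuna only: max(275/16, 65/21) = 17.19 servings → $30.08.
broccoli only: max(275/74, 65/4) = 16.25 servings → $19.50.
canned tuna + broccoli with both tight: 2.49 servings and 3.178 servings → $8.17.
Cheapest feasible corner: $8.17.

$8.17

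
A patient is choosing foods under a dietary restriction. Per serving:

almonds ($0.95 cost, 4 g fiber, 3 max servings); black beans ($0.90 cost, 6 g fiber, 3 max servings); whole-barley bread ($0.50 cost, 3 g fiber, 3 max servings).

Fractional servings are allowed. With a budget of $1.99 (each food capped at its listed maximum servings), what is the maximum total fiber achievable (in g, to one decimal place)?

Fiber per dollar: black beans 6.667, whole-barley bread 6, almonds 4.211.
Take 2.211 servings of black beans: spends $1.99, +13.3 g fiber (running total 13.3 g).
Filling greedily by fiber-per-dollar is optimal for one linear limit, giving 13.3 g.

13.3 g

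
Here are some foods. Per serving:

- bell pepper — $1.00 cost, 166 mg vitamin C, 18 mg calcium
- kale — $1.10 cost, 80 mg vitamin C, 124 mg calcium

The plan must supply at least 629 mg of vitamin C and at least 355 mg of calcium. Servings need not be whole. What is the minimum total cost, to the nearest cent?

$5.33

Compare the cost at each extreme point of the feasible region.
bell pepper only: max(629/166, 355/18) = 19.72 servings → $19.72.
kale only: max(629/80, 355/124) = 7.862 servings → $8.65.
bell pepper + kale with both tight: 2.591 servings and 2.487 servings → $5.33.
The minimum over all feasible corners is $5.33.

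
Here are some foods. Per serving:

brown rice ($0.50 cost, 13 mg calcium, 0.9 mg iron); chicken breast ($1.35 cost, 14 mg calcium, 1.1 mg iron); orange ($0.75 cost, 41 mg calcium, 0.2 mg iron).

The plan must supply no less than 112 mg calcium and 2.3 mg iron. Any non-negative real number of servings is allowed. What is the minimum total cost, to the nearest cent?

$2.60

Two binding constraints pin down two serving amounts, so the optimal mix uses at most two foods. The candidates are each food alone (scaled to the tighter of calcium/iron) and each pair with both constraints tight.
brown rice only: max(112/13, 2.3/0.9) = 8.615 servings → $4.31.
chicken breast only: max(112/14, 2.3/1.1) = 8 servings → $10.80.
orange only: max(112/41, 2.3/0.2) = 11.5 servings → $8.62.
brown rice + chicken breast with both targets exact would need a negative amount; discard.
brown rice + orange with both tight: 2.096 servings and 2.067 servings → $2.60.
chicken breast + orange with both tight: 1.7 servings and 2.151 servings → $3.91.
Cheapest feasible corner: $2.60.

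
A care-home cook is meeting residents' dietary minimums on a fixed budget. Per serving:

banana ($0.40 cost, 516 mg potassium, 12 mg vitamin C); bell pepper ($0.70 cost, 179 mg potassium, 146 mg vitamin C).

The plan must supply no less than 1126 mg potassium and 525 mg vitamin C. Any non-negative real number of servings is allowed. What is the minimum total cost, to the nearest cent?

$2.85

This is a tiny linear program; its minimum lies at a vertex of the feasible set. List the vertices and price them.
banana only: max(1126/516, 525/12) = 43.75 servings → $17.50.
bell pepper only: max(1126/179, 525/146) = 6.291 servings → $4.40.
banana + bell pepper with both tight: 0.9622 servings and 3.517 servings → $2.85.
Cheapest feasible corner: $2.85.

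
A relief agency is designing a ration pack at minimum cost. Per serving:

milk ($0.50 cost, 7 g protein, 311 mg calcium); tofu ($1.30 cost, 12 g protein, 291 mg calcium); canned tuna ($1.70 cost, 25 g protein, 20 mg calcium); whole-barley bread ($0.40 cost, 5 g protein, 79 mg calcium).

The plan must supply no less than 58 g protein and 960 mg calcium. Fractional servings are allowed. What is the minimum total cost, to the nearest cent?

Check every corner: each single food scaled to meet both minima, and each pair solved so both constraints bind.
milk only: max(58/7, 960/311) = 8.286 servings → $4.14.
tofu only: max(58/12, 960/291) = 4.833 servings → $6.28.
canned tuna only: max(58/25, 960/20) = 48 servings → $81.60.
whole-barley bread only: max(58/5, 960/79) = 12.15 servings → $4.86.
milk + tofu: intersection lies outside the first quadrant.
milk + canned tuna with both tight: 2.991 servings and 1.482 servings → $4.02.
milk + whole-barley bread with both tight: 0.2176 servings and 11.3 servings → $4.63.
tofu + canned tuna with both tight: 3.247 servings and 0.7616 servings → $5.52.
tofu + whole-barley bread with both tight: 0.43 servings and 10.57 servings → $4.79.
canned tuna + whole-barley bread: the both-tight solution has a negative serving — not a feasible corner.
Cheapest feasible corner: $4.02.

$4.02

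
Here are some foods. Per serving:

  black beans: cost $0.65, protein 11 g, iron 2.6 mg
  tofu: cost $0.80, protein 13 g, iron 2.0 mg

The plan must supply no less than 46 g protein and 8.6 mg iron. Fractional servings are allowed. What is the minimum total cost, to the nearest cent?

$2.72

With two linear requirements the optimum uses one or two foods; enumerate the corners.
black beans only: max(46/11, 8.6/2.6) = 4.182 servings → $2.72.
tofu only: max(46/13, 8.6/2.0) = 4.3 servings → $3.44.
black beans + tofu with both tight: 1.678 servings and 2.119 servings → $2.79.
So the least-cost plan costs $2.72.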